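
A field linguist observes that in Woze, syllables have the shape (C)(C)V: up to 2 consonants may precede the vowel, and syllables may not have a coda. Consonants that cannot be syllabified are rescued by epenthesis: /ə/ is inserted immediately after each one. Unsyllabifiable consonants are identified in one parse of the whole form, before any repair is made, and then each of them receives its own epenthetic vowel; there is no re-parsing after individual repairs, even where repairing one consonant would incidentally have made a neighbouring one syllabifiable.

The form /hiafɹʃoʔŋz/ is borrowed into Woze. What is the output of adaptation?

hiafəɹʃoʔəŋəzə

The consonants /f/, /ʔ/, /ŋ/, /z/ cannot be parsed into a legal (C)(C)V syllable (no codas are permitted; onsets may contain at most 2 consonants).
Each unlicensed consonant becomes the onset of a new syllable: /f/ → /fə/, /ʔ/ → /ʔə/, /ŋ/ → /ŋə/, /z/ → /zə/.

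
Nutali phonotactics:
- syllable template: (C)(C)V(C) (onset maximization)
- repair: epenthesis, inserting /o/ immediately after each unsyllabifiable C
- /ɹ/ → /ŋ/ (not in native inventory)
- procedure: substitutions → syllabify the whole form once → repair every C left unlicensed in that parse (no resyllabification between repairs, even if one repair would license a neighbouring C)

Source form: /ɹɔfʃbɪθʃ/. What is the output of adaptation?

ŋɔfʃbɪθʃo

Substitution: /ɹ/ → /ŋ/, giving /ŋɔfʃbɪθʃ/.
Under (C)(C)V(C), the unsyllabifiable consonants are /ʃ/ (at most one coda consonant is licensed; onsets may contain at most 2 consonants).
Inserting the epenthetic vowel yields /ʃ/ → /ʃo/.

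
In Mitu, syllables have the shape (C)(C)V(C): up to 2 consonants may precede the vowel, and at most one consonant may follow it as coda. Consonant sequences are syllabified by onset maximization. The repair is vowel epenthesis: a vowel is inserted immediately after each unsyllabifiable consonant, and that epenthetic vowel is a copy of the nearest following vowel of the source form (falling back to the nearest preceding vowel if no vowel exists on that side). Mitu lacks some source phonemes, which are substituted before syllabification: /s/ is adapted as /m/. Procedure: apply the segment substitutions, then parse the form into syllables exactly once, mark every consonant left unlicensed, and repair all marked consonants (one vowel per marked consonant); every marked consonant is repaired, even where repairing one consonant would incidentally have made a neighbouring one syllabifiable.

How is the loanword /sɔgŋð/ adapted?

Substitution: /s/ → /m/, giving /mɔgŋð/.
The consonants /ŋ/, /ð/ cannot be parsed into a legal (C)(C)V(C) syllable (at most one coda consonant is licensed; onsets may contain at most 2 consonants).
Each unlicensed consonant becomes the onset of a new syllable: /ŋ/ → /ŋɔ/, /ð/ → /ðɔ/.

mɔgŋɔðɔ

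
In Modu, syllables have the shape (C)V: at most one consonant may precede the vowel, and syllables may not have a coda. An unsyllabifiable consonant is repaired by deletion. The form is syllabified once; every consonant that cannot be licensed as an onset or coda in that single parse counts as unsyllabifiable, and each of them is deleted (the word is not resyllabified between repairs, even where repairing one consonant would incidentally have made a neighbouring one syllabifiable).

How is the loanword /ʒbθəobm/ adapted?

Under (C)V, the unsyllabifiable consonants are /ʒ/, /b/, /b/, /m/ (no codas are permitted; onsets are limited to one consonant).
Deletion applies to /ʒ/, /b/, /b/, /m/.

θəo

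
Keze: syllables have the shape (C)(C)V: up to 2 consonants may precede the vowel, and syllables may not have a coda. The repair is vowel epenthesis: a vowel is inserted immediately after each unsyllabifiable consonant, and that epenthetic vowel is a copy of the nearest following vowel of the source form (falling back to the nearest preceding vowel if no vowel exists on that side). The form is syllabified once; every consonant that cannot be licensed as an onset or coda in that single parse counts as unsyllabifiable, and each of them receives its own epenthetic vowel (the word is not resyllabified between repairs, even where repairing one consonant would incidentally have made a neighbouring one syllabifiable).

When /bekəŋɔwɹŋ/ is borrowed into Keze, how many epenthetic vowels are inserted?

The unsyllabifiable consonants are /w/, /ɹ/, /ŋ/; each receives one epenthetic vowel.

3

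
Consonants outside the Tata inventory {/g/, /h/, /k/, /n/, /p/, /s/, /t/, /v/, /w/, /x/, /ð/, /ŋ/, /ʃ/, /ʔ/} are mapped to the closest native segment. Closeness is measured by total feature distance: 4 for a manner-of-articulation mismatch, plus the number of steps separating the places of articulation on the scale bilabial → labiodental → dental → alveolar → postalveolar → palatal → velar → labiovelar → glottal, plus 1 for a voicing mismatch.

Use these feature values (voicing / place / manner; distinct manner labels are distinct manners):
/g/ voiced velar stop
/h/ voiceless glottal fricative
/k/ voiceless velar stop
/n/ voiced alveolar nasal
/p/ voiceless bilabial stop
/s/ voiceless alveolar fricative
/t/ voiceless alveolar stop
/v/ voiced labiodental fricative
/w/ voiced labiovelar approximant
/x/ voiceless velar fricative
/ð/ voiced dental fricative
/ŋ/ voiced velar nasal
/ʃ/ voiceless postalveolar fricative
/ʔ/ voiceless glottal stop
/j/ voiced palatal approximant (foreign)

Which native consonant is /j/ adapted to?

w

/w/ is closest: same manner (approximant), place distance 2 (palatal→labiovelar), same voicing; total 2. Next closest is /g/ at distance 5.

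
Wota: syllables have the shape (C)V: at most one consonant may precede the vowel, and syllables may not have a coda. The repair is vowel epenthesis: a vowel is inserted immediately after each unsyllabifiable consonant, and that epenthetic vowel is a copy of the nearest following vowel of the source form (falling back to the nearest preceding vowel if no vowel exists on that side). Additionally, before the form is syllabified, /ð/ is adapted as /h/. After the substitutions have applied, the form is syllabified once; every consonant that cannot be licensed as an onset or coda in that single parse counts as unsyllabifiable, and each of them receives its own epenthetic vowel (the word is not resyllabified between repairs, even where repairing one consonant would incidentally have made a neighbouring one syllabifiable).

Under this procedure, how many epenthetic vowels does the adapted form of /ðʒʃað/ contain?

After substitution the input is /hʒʃah/.
The unsyllabifiable consonants are /h/, /ʒ/, /h/; each receives one epenthetic vowel.

3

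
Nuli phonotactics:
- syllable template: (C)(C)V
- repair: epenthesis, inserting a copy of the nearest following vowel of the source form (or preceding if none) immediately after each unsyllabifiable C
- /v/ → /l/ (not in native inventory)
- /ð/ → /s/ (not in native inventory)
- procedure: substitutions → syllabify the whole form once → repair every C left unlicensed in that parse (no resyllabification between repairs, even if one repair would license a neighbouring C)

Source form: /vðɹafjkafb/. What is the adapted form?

Substitution: /v/ → /l/, /ð/ → /s/, giving /lsɹafjkafb/.
The consonants /l/, /f/, /f/, /b/ cannot be parsed into a legal (C)(C)V syllable (no codas are permitted; onsets may contain at most 2 consonants).
Each unlicensed consonant becomes the onset of a new syllable: /l/ → /la/, /f/ → /fa/, /f/ → /fa/, /b/ → /ba/.

lasɹafajkafaba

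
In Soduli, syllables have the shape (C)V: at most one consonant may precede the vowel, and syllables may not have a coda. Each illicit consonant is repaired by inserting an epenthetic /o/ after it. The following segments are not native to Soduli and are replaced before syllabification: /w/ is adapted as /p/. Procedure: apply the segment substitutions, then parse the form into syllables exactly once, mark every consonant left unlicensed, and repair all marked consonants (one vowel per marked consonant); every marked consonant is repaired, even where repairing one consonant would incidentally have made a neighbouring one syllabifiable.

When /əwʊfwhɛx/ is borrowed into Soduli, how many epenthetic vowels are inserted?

3

After substitution the input is /əpʊfphɛx/.
The unsyllabifiable consonants are /f/, /p/, /x/; each receives one epenthetic vowel.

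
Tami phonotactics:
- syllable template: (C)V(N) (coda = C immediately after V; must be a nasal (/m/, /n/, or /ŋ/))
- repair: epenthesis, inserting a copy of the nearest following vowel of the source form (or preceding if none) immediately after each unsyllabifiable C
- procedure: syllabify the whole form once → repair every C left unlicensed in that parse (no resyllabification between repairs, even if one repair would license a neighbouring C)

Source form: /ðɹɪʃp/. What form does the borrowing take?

ðɪɹɪʃɪpɪ

The consonants /ð/, /ʃ/, /p/ cannot be parsed into a legal (C)V(N) syllable (only a nasal (/m/, /n/, or /ŋ/) is licensed in coda position; onsets are limited to one consonant).
Each unlicensed consonant becomes the onset of a new syllable: /ð/ → /ðɪ/, /ʃ/ → /ʃɪ/, /p/ → /pɪ/.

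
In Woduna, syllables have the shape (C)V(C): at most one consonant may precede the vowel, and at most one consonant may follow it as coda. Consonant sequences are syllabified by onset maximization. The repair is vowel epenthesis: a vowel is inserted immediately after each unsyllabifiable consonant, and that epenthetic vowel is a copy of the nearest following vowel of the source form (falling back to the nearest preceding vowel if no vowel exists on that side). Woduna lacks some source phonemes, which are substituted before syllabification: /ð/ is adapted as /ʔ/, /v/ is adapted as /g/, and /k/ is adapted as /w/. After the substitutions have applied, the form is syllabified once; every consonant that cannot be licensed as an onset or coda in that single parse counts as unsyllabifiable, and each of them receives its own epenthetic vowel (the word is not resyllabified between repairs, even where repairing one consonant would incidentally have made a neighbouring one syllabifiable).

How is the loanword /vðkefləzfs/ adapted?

Substitution: /v/ → /g/, /ð/ → /ʔ/, /k/ → /w/, giving /gʔwefləzfs/.
Under (C)V(C), the unsyllabifiable consonants are /g/, /ʔ/, /f/, /s/ (at most one coda consonant is licensed; onsets are limited to one consonant).
Each unlicensed consonant becomes the onset of a new syllable: /g/ → /ge/, /ʔ/ → /ʔe/, /f/ → /fə/, /s/ → /sə/.

geʔewefləzfəsə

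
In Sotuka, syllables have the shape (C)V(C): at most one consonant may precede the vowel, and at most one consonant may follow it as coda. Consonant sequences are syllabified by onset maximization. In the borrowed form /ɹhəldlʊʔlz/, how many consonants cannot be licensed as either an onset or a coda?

Under (C)V(C), the unsyllabifiable consonants are /ɹ/, /d/, /l/, /z/ (at most one coda consonant is licensed; onsets are limited to one consonant).

4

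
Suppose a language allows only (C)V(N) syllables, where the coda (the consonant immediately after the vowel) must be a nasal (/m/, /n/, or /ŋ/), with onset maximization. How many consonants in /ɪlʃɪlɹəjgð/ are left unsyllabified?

5

The consonants /l/, /l/, /j/, /g/, /ð/ cannot be parsed into a legal (C)V(N) syllable (only a nasal (/m/, /n/, or /ŋ/) is licensed in coda position; onsets are limited to one consonant).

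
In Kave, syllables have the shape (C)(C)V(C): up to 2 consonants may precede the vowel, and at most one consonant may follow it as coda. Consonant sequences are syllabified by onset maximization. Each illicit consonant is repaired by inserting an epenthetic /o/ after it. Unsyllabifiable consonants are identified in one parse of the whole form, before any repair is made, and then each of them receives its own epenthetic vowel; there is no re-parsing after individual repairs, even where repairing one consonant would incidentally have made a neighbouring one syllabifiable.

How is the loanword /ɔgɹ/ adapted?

Syllabifying with onset maximization leaves /ɹ/ stranded (at most one coda consonant is licensed; onsets may contain at most 2 consonants).
Epenthesis after each stranded consonant: /ɹ/ → /ɹo/.

ɔgɹo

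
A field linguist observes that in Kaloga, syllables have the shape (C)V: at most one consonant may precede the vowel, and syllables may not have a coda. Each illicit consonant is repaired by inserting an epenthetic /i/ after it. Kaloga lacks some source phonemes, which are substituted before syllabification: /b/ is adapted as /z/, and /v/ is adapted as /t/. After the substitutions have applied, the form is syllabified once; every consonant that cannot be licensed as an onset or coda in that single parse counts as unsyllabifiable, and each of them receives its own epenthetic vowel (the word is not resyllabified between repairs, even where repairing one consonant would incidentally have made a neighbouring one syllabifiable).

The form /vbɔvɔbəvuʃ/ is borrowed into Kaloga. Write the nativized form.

tizɔtɔzətuʃi

Substitution: /v/ → /t/, /b/ → /z/, giving /tzɔtɔzətuʃ/.
Syllabifying with onset maximization leaves /t/, /ʃ/ stranded (no codas are permitted; onsets are limited to one consonant).
Each unlicensed consonant becomes the onset of a new syllable: /t/ → /ti/, /ʃ/ → /ʃi/.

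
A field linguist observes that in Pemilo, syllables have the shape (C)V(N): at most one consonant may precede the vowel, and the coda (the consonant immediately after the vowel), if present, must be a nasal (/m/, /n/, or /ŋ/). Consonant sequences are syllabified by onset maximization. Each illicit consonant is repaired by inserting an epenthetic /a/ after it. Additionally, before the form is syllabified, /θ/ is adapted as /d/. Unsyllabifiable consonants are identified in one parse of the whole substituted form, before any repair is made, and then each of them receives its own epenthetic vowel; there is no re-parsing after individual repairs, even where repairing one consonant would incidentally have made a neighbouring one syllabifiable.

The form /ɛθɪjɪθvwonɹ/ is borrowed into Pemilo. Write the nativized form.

Substitution: /θ/ → /d/, giving /ɛdɪjɪdvwonɹ/.
Under (C)V(N), the unsyllabifiable consonants are /d/, /v/, /ɹ/ (only a nasal (/m/, /n/, or /ŋ/) is licensed in coda position; onsets are limited to one consonant).
Each unlicensed consonant becomes the onset of a new syllable: /d/ → /da/, /v/ → /va/, /ɹ/ → /ɹa/.

ɛdɪjɪdavawonɹa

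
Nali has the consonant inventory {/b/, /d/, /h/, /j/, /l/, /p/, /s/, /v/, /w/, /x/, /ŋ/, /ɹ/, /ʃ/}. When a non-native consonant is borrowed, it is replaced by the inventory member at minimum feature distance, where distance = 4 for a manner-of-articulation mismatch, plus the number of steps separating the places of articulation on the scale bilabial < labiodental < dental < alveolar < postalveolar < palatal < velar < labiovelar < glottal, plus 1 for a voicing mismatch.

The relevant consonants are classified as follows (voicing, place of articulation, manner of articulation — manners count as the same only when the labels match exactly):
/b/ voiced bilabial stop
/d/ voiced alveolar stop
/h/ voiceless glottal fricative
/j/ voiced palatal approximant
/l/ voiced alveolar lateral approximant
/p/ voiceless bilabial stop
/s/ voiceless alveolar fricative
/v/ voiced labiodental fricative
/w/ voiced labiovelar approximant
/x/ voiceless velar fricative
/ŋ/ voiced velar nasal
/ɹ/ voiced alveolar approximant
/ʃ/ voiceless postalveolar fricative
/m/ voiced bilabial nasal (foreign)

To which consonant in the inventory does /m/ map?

b

/b/ is closest: manner differs (nasal→stop, +4), place distance 0 (bilabial→bilabial), same voicing; total 4. Next closest is /p/ at distance 5.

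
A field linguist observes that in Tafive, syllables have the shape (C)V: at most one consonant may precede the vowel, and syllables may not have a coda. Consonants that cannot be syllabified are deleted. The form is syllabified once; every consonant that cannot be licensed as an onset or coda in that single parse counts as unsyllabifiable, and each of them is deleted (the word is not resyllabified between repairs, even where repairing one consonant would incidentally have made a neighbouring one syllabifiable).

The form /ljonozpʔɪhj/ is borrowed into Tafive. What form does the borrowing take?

Syllabifying with onset maximization leaves /l/, /z/, /p/, /h/, /j/ stranded (no codas are permitted; onsets are limited to one consonant).
Deleting the stranded consonants removes /l/, /z/, /p/, /h/, /j/.

jonoʔɪ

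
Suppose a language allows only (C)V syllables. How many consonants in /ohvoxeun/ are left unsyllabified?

Under (C)V, the unsyllabifiable consonants are /h/, /n/ (no codas are permitted; onsets are limited to one consonant).

2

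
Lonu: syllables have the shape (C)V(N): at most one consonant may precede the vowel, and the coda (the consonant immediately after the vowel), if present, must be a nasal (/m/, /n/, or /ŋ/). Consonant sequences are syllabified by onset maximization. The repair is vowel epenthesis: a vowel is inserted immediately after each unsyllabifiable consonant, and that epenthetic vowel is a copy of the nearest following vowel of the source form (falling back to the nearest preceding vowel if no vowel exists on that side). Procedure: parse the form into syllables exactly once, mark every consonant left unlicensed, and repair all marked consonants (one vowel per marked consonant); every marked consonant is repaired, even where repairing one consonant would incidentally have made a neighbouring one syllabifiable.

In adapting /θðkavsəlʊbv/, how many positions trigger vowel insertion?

The unsyllabifiable consonants are /θ/, /ð/, /v/, /b/, /v/; each receives one epenthetic vowel.

5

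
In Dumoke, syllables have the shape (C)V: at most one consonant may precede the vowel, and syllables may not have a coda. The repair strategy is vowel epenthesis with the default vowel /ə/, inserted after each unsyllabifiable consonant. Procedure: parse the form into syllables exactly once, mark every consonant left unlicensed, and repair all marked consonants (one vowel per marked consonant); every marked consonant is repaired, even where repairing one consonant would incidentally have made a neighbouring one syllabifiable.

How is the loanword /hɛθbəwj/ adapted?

hɛθəbəwəjə

The consonants /θ/, /w/, /j/ cannot be parsed into a legal (C)V syllable (no codas are permitted; onsets are limited to one consonant).
Inserting the epenthetic vowel yields /θ/ → /θə/, /w/ → /wə/, /j/ → /jə/.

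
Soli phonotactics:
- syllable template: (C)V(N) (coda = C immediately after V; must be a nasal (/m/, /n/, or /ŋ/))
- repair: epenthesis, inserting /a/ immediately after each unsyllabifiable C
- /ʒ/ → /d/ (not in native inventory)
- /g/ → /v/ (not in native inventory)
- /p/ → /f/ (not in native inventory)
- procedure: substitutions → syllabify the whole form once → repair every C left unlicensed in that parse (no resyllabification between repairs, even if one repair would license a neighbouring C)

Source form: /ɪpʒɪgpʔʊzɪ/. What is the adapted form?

Substitution: /p/ → /f/, /ʒ/ → /d/, /g/ → /v/, giving /ɪfdɪvfʔʊzɪ/.
Syllabifying with onset maximization leaves /f/, /v/, /f/ stranded (only a nasal (/m/, /n/, or /ŋ/) is licensed in coda position; onsets are limited to one consonant).
Each unlicensed consonant becomes the onset of a new syllable: /f/ → /fa/, /v/ → /va/, /f/ → /fa/.

ɪfadɪvafaʔʊzɪ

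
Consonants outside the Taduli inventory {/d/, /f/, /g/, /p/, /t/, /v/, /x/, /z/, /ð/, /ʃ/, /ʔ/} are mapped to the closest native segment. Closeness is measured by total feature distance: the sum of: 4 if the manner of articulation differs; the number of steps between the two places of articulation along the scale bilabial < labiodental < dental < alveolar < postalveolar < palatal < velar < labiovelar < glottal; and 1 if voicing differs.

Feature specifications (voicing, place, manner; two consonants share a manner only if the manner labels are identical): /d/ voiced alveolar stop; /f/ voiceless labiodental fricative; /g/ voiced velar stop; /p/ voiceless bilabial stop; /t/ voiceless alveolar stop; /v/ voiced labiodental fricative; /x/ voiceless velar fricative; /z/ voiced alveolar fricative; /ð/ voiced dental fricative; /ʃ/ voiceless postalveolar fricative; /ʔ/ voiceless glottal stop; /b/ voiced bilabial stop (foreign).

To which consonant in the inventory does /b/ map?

/p/ is closest: same manner (stop), place distance 0 (bilabial→bilabial), voicing differs (+1); total 1. Next closest is /d/ at distance 3.

p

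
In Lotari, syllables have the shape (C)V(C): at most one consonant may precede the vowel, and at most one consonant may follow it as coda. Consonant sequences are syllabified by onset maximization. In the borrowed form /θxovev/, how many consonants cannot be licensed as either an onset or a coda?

Syllabifying with onset maximization leaves /θ/ stranded (at most one coda consonant is licensed; onsets are limited to one consonant).

1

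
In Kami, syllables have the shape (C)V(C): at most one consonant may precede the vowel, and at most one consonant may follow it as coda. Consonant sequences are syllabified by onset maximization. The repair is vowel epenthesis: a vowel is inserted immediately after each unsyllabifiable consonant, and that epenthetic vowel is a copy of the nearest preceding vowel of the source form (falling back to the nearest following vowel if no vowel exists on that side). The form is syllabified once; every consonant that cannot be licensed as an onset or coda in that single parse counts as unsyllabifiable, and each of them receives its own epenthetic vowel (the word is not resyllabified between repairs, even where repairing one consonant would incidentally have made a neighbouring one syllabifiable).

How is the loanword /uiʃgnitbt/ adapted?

uiʃginitbiti

Under (C)V(C), the unsyllabifiable consonants are /g/, /b/, /t/ (at most one coda consonant is licensed; onsets are limited to one consonant).
Epenthesis after each stranded consonant: /g/ → /gi/, /b/ → /bi/, /t/ → /ti/.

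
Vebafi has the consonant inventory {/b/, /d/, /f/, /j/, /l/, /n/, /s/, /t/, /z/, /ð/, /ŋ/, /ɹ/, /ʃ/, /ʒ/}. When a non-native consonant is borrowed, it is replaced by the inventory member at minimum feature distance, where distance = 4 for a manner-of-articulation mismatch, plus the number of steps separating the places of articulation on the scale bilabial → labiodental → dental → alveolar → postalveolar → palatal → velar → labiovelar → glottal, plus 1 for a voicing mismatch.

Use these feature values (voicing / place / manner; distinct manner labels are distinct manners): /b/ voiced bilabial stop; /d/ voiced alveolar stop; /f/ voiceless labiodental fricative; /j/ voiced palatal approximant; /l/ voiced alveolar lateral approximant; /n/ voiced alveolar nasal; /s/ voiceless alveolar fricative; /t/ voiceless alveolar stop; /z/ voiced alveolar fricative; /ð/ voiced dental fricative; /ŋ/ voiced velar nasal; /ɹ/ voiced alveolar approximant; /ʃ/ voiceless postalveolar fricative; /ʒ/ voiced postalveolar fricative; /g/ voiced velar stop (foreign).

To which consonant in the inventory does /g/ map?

/d/ is closest: same manner (stop), place distance 3 (velar→alveolar), same voicing; total 3. Next closest is /t/ at distance 4.

d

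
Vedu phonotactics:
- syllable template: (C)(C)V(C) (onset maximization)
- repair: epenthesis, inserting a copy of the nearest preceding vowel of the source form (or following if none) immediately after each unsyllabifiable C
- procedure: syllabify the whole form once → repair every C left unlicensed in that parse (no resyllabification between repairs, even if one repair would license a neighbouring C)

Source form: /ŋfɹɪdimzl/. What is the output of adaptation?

ŋɪfɹɪdimzili

Under (C)(C)V(C), the unsyllabifiable consonants are /ŋ/, /z/, /l/ (at most one coda consonant is licensed; onsets may contain at most 2 consonants).
Epenthesis after each stranded consonant: /ŋ/ → /ŋɪ/, /z/ → /zi/, /l/ → /li/.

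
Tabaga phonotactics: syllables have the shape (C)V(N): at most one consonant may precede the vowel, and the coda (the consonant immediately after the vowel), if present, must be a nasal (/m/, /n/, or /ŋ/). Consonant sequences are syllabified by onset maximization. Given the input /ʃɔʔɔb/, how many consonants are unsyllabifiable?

Syllabifying with onset maximization leaves /b/ stranded (only a nasal (/m/, /n/, or /ŋ/) is licensed in coda position; onsets are limited to one consonant).

1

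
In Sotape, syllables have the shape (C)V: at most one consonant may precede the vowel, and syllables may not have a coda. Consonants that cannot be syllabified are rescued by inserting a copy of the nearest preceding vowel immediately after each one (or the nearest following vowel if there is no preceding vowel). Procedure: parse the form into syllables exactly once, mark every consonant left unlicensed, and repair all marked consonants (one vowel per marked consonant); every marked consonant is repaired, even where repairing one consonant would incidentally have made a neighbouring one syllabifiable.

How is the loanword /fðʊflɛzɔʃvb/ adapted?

fʊðʊfʊlɛzɔʃɔvɔbɔ

Syllabifying with onset maximization leaves /f/, /f/, /ʃ/, /v/, /b/ stranded (no codas are permitted; onsets are limited to one consonant).
Inserting the epenthetic vowel yields /f/ → /fʊ/, /f/ → /fʊ/, /ʃ/ → /ʃɔ/, /v/ → /vɔ/, /b/ → /bɔ/.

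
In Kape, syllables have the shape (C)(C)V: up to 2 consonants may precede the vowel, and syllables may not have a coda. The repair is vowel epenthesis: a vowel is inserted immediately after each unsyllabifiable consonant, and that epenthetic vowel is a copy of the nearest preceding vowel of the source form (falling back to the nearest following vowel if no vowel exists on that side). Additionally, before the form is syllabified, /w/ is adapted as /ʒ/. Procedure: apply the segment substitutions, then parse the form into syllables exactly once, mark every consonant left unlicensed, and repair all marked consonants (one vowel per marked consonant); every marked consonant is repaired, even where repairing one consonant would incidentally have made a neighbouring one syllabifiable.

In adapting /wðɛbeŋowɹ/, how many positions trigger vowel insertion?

2

After substitution the input is /ʒðɛbeŋoʒɹ/.
The unsyllabifiable consonants are /ʒ/, /ɹ/; each receives one epenthetic vowel.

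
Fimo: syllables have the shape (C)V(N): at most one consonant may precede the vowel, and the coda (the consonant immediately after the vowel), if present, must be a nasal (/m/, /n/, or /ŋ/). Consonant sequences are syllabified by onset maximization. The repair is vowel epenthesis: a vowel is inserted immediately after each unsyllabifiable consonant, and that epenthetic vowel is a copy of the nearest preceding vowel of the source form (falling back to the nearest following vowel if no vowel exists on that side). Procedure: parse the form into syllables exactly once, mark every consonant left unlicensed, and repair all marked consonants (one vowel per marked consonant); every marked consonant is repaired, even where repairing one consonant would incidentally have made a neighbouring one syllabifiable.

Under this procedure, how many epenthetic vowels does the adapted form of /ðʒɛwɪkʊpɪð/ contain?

The unsyllabifiable consonants are /ð/, /ð/; each receives one epenthetic vowel.

2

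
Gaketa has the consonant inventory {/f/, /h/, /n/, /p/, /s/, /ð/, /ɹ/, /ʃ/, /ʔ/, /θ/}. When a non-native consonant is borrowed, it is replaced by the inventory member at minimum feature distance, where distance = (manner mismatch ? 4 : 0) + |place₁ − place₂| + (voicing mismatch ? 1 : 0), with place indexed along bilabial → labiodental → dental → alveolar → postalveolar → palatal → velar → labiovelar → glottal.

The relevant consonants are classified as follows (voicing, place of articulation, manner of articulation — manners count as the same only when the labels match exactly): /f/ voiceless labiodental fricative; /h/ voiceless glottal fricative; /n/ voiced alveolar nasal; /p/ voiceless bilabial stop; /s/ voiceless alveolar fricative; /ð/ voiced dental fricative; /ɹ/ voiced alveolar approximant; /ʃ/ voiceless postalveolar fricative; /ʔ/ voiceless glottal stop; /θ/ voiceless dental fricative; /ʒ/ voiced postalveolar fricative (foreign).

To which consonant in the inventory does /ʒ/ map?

ʃ

/ʃ/ is closest: same manner (fricative), place distance 0 (postalveolar→postalveolar), voicing differs (+1); total 1. Next closest is /s/ at distance 2.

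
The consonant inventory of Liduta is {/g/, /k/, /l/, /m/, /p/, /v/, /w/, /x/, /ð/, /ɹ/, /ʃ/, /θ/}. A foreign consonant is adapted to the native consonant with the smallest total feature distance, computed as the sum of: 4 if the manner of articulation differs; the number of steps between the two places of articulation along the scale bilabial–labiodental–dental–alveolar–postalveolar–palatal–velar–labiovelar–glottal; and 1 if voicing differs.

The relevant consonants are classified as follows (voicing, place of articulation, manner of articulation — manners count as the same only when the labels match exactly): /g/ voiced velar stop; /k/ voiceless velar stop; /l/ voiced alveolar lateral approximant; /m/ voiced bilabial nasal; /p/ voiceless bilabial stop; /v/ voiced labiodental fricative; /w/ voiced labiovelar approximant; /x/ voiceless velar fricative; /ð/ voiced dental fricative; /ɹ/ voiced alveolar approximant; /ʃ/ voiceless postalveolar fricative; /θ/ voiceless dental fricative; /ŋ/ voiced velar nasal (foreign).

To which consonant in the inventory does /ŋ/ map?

g

/g/ is closest: manner differs (nasal→stop, +4), place distance 0 (velar→velar), same voicing; total 4. Next closest is /k/ at distance 5.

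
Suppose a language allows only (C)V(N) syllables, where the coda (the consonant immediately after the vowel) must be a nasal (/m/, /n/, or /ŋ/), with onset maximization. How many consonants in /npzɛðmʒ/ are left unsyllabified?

5

Syllabifying with onset maximization leaves /n/, /p/, /ð/, /m/, /ʒ/ stranded (only a nasal (/m/, /n/, or /ŋ/) is licensed in coda position; onsets are limited to one consonant).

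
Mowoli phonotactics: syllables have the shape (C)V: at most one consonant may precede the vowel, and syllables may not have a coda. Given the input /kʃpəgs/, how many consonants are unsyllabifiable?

The consonants /k/, /ʃ/, /g/, /s/ cannot be parsed into a legal (C)V syllable (no codas are permitted; onsets are limited to one consonant).

4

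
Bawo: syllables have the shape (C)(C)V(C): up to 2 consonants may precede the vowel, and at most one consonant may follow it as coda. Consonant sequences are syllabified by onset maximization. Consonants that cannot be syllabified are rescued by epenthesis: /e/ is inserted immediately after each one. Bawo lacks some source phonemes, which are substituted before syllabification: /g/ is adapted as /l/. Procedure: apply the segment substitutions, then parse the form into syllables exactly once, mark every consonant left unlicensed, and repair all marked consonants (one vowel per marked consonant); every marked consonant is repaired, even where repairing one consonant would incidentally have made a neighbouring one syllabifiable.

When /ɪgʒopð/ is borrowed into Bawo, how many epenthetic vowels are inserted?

1

After substitution the input is /ɪlʒopð/.
The unsyllabifiable consonants are /ð/; each receives one epenthetic vowel.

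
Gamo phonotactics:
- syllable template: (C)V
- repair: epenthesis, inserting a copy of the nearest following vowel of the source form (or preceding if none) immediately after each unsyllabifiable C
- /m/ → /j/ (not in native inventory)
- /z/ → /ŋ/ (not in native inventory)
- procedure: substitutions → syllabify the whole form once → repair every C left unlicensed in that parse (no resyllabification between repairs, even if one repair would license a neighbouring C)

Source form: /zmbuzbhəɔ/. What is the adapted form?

ŋujubuŋəbəhəɔ

Substitution: /z/ → /ŋ/, /m/ → /j/, giving /ŋjbuŋbhəɔ/.
Syllabifying with onset maximization leaves /ŋ/, /j/, /ŋ/, /b/ stranded (no codas are permitted; onsets are limited to one consonant).
Inserting the epenthetic vowel yields /ŋ/ → /ŋu/, /j/ → /ju/, /ŋ/ → /ŋə/, /b/ → /bə/.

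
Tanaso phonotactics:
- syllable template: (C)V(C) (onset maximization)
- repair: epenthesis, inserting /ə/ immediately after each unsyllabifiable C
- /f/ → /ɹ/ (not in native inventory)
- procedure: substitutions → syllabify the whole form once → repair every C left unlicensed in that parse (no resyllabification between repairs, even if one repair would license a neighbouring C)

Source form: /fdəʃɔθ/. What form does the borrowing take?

Substitution: /f/ → /ɹ/, giving /ɹdəʃɔθ/.
Syllabifying with onset maximization leaves /ɹ/ stranded (at most one coda consonant is licensed; onsets are limited to one consonant).
Epenthesis after each stranded consonant: /ɹ/ → /ɹə/.

ɹədəʃɔθ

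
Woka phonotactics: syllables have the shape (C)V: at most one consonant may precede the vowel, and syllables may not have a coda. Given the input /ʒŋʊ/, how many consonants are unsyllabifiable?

The consonants /ʒ/ cannot be parsed into a legal (C)V syllable (no codas are permitted; onsets are limited to one consonant).

1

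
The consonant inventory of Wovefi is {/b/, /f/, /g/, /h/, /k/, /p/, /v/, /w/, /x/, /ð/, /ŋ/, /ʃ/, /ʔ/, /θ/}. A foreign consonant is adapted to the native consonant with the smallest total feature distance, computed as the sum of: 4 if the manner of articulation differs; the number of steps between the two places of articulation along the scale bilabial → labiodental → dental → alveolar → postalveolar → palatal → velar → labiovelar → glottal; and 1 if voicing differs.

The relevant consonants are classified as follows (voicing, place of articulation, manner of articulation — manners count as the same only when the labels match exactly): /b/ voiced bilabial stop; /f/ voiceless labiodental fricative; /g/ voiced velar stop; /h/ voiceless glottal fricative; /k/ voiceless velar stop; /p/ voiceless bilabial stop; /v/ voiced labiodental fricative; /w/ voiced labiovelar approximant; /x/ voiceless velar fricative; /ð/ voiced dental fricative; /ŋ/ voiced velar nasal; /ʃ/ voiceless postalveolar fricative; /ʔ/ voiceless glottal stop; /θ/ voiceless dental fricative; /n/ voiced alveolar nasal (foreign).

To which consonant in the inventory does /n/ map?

/ŋ/ is closest: same manner (nasal), place distance 3 (alveolar→velar), same voicing; total 3. Next closest is /ð/ at distance 5.

ŋ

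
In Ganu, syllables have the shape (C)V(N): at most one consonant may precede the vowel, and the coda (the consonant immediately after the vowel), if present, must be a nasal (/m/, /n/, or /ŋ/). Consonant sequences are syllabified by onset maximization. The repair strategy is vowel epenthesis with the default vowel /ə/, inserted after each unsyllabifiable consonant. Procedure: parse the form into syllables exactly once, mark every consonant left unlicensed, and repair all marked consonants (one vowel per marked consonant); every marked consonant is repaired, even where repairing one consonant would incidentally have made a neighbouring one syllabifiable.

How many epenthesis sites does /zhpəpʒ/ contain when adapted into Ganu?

4

The unsyllabifiable consonants are /z/, /h/, /p/, /ʒ/; each receives one epenthetic vowel.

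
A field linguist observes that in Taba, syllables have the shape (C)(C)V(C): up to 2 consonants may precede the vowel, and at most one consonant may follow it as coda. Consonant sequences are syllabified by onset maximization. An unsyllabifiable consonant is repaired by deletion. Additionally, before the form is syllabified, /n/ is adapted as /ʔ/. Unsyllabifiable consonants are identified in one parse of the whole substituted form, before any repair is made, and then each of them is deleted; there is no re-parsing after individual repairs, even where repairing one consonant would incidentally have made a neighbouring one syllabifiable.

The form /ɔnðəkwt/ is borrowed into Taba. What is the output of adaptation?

ɔʔðək

Substitution: /n/ → /ʔ/, giving /ɔʔðəkwt/.
Under (C)(C)V(C), the unsyllabifiable consonants are /w/, /t/ (at most one coda consonant is licensed; onsets may contain at most 2 consonants).
Deletion applies to /w/, /t/.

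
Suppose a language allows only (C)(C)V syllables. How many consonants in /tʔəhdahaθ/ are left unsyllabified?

1

Syllabifying with onset maximization leaves /θ/ stranded (no codas are permitted; onsets may contain at most 2 consonants).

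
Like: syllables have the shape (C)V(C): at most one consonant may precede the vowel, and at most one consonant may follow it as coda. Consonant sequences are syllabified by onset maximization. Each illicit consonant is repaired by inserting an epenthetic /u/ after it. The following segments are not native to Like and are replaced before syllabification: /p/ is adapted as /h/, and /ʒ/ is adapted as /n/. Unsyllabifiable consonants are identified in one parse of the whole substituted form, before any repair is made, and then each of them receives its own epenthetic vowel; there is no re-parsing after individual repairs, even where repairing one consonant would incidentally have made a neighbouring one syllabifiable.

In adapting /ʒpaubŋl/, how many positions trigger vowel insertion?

After substitution the input is /nhaubŋl/.
The unsyllabifiable consonants are /n/, /ŋ/, /l/; each receives one epenthetic vowel.

3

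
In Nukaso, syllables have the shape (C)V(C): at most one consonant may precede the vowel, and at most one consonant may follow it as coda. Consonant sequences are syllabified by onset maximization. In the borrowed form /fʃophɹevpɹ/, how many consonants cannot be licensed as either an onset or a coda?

The consonants /f/, /h/, /p/, /ɹ/ cannot be parsed into a legal (C)V(C) syllable (at most one coda consonant is licensed; onsets are limited to one consonant).

4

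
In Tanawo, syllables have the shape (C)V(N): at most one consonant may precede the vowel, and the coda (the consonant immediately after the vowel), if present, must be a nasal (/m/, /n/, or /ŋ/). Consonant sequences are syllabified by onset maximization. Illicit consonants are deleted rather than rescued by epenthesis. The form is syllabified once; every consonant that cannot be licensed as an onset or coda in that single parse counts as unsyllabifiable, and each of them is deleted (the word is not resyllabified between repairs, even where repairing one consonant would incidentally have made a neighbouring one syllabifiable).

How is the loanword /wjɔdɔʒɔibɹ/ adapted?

Under (C)V(N), the unsyllabifiable consonants are /w/, /b/, /ɹ/ (only a nasal (/m/, /n/, or /ŋ/) is licensed in coda position; onsets are limited to one consonant).
Deleting the stranded consonants removes /w/, /b/, /ɹ/.

jɔdɔʒɔi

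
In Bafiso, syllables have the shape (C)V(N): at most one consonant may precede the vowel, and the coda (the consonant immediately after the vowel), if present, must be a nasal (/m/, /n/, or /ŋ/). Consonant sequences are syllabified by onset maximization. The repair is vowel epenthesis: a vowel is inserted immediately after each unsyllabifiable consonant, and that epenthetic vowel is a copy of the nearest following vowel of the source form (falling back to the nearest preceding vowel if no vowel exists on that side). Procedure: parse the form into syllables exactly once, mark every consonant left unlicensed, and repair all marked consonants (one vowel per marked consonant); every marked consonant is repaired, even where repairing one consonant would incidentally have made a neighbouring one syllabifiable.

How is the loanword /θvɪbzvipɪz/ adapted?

θɪvɪbizivipɪzɪ

Syllabifying with onset maximization leaves /θ/, /b/, /z/, /z/ stranded (only a nasal (/m/, /n/, or /ŋ/) is licensed in coda position; onsets are limited to one consonant).
Inserting the epenthetic vowel yields /θ/ → /θɪ/, /b/ → /bi/, /z/ → /zi/, /z/ → /zɪ/.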